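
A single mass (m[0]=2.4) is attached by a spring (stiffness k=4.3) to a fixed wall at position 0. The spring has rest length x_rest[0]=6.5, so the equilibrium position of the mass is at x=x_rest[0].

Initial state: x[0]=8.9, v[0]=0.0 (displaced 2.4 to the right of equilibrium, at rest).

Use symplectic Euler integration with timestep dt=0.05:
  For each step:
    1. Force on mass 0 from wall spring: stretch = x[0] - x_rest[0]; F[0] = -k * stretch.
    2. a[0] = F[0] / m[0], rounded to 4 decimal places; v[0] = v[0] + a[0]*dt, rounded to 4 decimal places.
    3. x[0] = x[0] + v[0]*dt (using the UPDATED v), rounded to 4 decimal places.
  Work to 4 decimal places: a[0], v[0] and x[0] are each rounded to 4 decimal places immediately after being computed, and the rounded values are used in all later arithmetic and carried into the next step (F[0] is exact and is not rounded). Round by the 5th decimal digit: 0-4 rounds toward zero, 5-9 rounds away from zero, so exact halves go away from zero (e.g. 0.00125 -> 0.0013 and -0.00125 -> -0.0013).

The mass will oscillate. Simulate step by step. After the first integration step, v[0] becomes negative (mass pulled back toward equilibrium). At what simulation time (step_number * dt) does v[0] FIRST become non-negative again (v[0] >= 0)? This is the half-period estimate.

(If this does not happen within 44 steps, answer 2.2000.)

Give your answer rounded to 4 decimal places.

Answer: 2.2000

Derivation:
Step 0: x=[8.9000] v=[0.0000]
Step 1: x=[8.8893] v=[-0.2150]
Step 2: x=[8.8679] v=[-0.4290]
Step 3: x=[8.8358] v=[-0.6411]
Step 4: x=[8.7933] v=[-0.8504]
Step 5: x=[8.7405] v=[-1.0558]
Step 6: x=[8.6777] v=[-1.2565]
Step 7: x=[8.6051] v=[-1.4516]
Step 8: x=[8.5231] v=[-1.6402]
Step 9: x=[8.4320] v=[-1.8214]
Step 10: x=[8.3323] v=[-1.9945]
Step 11: x=[8.2244] v=[-2.1586]
Step 12: x=[8.1087] v=[-2.3131]
Step 13: x=[7.9858] v=[-2.4572]
Step 14: x=[7.8563] v=[-2.5903]
Step 15: x=[7.7207] v=[-2.7118]
Step 16: x=[7.5796] v=[-2.8212]
Step 17: x=[7.4337] v=[-2.9179]
Step 18: x=[7.2836] v=[-3.0015]
Step 19: x=[7.1300] v=[-3.0717]
Step 20: x=[6.9736] v=[-3.1281]
Step 21: x=[6.8151] v=[-3.1705]
Step 22: x=[6.6552] v=[-3.1987]
Step 23: x=[6.4946] v=[-3.2126]
Step 24: x=[6.3340] v=[-3.2121]
Step 25: x=[6.1741] v=[-3.1972]
Step 26: x=[6.0157] v=[-3.1680]
Step 27: x=[5.8595] v=[-3.1246]
Step 28: x=[5.7061] v=[-3.0672]
Step 29: x=[5.5563] v=[-2.9961]
Step 30: x=[5.4107] v=[-2.9116]
Step 31: x=[5.2700] v=[-2.8140]
Step 32: x=[5.1348] v=[-2.7038]
Step 33: x=[5.0057] v=[-2.5815]
Step 34: x=[4.8833] v=[-2.4476]
Step 35: x=[4.7682] v=[-2.3028]
Step 36: x=[4.6608] v=[-2.1477]
Step 37: x=[4.5617] v=[-1.9829]
Step 38: x=[4.4712] v=[-1.8093]
Step 39: x=[4.3898] v=[-1.6276]
Step 40: x=[4.3179] v=[-1.4386]
Step 41: x=[4.2557] v=[-1.2431]
Step 42: x=[4.2036] v=[-1.0421]
Step 43: x=[4.1618] v=[-0.8364]
Step 44: x=[4.1305] v=[-0.6269]
v[0] did not become non-negative within 44 steps; using fallback time=2.2000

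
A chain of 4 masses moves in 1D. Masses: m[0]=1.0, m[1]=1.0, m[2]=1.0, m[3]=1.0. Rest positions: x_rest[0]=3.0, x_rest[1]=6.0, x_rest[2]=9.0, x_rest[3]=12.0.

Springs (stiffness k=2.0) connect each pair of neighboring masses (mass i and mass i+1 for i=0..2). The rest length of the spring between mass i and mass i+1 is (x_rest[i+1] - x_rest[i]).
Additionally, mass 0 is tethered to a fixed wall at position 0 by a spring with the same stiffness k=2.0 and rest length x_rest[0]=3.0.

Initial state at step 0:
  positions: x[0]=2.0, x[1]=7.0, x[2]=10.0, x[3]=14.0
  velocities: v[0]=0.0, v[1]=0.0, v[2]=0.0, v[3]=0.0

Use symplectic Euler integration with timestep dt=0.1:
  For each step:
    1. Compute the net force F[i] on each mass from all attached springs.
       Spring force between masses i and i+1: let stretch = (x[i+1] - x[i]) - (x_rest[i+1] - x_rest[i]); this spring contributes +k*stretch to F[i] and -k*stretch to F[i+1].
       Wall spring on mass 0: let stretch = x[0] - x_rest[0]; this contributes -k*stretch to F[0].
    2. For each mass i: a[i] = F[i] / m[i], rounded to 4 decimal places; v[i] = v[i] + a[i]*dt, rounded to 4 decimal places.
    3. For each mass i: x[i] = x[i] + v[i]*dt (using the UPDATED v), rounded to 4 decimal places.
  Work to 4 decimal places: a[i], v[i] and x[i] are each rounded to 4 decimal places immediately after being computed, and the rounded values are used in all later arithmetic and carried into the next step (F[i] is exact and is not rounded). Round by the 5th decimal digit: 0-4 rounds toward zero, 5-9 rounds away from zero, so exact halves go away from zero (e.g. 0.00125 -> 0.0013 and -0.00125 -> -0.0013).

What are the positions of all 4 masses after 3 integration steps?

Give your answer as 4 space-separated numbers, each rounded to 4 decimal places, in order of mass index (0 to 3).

Step 0: x=[2.0000 7.0000 10.0000 14.0000] v=[0.0000 0.0000 0.0000 0.0000]
Step 1: x=[2.0600 6.9600 10.0200 13.9800] v=[0.6000 -0.4000 0.2000 -0.2000]
Step 2: x=[2.1768 6.8832 10.0580 13.9408] v=[1.1680 -0.7680 0.3800 -0.3920]
Step 3: x=[2.3442 6.7758 10.1102 13.8839] v=[1.6739 -1.0743 0.5216 -0.5686]

Answer: 2.3442 6.7758 10.1102 13.8839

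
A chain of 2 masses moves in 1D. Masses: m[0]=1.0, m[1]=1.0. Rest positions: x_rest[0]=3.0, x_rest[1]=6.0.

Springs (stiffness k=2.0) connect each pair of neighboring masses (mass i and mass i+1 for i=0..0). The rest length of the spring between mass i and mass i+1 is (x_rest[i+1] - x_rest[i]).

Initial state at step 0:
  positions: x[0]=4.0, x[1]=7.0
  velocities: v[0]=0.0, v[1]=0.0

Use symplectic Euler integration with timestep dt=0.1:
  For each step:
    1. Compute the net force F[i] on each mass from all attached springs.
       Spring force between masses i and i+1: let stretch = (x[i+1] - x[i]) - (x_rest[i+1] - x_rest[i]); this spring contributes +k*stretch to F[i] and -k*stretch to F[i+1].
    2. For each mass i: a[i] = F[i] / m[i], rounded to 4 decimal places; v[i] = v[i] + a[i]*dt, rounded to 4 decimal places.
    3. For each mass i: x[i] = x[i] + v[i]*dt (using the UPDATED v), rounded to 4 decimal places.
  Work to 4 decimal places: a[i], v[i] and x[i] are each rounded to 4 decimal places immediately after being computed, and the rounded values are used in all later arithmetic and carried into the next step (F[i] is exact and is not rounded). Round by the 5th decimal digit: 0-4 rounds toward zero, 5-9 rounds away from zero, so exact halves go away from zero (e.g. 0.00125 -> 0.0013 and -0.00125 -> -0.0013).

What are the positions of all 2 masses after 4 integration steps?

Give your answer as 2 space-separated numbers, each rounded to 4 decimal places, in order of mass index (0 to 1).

Answer: 4.0000 7.0000

Derivation:
Step 0: x=[4.0000 7.0000] v=[0.0000 0.0000]
Step 1: x=[4.0000 7.0000] v=[0.0000 0.0000]
Step 2: x=[4.0000 7.0000] v=[0.0000 0.0000]
Step 3: x=[4.0000 7.0000] v=[0.0000 0.0000]
Step 4: x=[4.0000 7.0000] v=[0.0000 0.0000]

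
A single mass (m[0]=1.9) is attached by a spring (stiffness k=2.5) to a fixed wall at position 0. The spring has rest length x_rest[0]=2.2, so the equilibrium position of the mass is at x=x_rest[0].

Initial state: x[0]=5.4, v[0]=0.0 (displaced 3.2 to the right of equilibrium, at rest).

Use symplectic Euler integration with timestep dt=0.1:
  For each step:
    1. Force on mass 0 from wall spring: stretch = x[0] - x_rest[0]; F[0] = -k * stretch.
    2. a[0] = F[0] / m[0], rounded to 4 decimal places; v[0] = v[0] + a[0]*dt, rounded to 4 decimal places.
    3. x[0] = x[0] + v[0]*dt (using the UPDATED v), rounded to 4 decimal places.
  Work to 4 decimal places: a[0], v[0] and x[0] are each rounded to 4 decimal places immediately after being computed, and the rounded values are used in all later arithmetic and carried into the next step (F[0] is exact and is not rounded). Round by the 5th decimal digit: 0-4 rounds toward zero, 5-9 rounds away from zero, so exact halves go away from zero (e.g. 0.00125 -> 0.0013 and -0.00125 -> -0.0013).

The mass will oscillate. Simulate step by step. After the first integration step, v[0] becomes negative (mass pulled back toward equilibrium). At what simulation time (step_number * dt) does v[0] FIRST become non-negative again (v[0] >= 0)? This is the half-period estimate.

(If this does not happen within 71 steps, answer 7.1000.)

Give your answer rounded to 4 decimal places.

Answer: 2.8000

Derivation:
Step 0: x=[5.4000] v=[0.0000]
Step 1: x=[5.3579] v=[-0.4211]
Step 2: x=[5.2742] v=[-0.8366]
Step 3: x=[5.1501] v=[-1.2411]
Step 4: x=[4.9872] v=[-1.6293]
Step 5: x=[4.7876] v=[-1.9960]
Step 6: x=[4.5540] v=[-2.3365]
Step 7: x=[4.2894] v=[-2.6462]
Step 8: x=[3.9973] v=[-2.9211]
Step 9: x=[3.6815] v=[-3.1576]
Step 10: x=[3.3463] v=[-3.3525]
Step 11: x=[2.9960] v=[-3.5033]
Step 12: x=[2.6352] v=[-3.6080]
Step 13: x=[2.2687] v=[-3.6653]
Step 14: x=[1.9013] v=[-3.6743]
Step 15: x=[1.5378] v=[-3.6350]
Step 16: x=[1.1830] v=[-3.5479]
Step 17: x=[0.8416] v=[-3.4141]
Step 18: x=[0.5181] v=[-3.2354]
Step 19: x=[0.2167] v=[-3.0141]
Step 20: x=[-0.0586] v=[-2.7531]
Step 21: x=[-0.3042] v=[-2.4559]
Step 22: x=[-0.5168] v=[-2.1264]
Step 23: x=[-0.6937] v=[-1.7689]
Step 24: x=[-0.8325] v=[-1.3882]
Step 25: x=[-0.9314] v=[-0.9892]
Step 26: x=[-0.9891] v=[-0.5772]
Step 27: x=[-1.0049] v=[-0.1576]
Step 28: x=[-0.9785] v=[0.2641]
First v>=0 after going negative at step 28, time=2.8000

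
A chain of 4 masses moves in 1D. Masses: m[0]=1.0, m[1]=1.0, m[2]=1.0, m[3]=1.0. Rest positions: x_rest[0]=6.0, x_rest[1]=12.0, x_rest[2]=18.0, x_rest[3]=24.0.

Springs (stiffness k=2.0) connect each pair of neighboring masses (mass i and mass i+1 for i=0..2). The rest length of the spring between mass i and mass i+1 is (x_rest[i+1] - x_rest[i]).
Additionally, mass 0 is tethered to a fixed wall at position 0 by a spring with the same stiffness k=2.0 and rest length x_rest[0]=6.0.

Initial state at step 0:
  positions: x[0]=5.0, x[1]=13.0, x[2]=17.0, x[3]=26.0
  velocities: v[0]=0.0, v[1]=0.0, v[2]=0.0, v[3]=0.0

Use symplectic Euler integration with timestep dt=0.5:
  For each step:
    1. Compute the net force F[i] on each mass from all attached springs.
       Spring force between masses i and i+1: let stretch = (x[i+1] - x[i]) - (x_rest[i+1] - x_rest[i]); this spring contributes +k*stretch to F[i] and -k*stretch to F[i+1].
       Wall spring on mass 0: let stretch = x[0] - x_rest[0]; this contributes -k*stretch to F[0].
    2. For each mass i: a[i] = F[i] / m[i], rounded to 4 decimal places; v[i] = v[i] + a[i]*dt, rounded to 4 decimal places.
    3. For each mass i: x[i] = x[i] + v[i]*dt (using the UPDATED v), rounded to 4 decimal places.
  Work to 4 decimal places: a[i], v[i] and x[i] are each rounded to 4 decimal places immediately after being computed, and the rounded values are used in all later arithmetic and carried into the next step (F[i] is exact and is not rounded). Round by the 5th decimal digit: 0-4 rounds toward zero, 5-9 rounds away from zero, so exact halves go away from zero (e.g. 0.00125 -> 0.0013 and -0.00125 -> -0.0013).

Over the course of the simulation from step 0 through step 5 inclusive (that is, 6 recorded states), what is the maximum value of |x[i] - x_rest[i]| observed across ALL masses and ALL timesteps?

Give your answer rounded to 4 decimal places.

Step 0: x=[5.0000 13.0000 17.0000 26.0000] v=[0.0000 0.0000 0.0000 0.0000]
Step 1: x=[6.5000 11.0000 19.5000 24.5000] v=[3.0000 -4.0000 5.0000 -3.0000]
Step 2: x=[7.0000 11.0000 20.2500 23.5000] v=[1.0000 0.0000 1.5000 -2.0000]
Step 3: x=[6.0000 13.6250 18.0000 23.8750] v=[-2.0000 5.2500 -4.5000 0.7500]
Step 4: x=[5.8125 14.6250 16.5000 24.3125] v=[-0.3750 2.0000 -3.0000 0.8750]
Step 5: x=[7.1250 12.1563 17.9688 23.8438] v=[2.6250 -4.9375 2.9375 -0.9375]
Max displacement = 2.6250

Answer: 2.6250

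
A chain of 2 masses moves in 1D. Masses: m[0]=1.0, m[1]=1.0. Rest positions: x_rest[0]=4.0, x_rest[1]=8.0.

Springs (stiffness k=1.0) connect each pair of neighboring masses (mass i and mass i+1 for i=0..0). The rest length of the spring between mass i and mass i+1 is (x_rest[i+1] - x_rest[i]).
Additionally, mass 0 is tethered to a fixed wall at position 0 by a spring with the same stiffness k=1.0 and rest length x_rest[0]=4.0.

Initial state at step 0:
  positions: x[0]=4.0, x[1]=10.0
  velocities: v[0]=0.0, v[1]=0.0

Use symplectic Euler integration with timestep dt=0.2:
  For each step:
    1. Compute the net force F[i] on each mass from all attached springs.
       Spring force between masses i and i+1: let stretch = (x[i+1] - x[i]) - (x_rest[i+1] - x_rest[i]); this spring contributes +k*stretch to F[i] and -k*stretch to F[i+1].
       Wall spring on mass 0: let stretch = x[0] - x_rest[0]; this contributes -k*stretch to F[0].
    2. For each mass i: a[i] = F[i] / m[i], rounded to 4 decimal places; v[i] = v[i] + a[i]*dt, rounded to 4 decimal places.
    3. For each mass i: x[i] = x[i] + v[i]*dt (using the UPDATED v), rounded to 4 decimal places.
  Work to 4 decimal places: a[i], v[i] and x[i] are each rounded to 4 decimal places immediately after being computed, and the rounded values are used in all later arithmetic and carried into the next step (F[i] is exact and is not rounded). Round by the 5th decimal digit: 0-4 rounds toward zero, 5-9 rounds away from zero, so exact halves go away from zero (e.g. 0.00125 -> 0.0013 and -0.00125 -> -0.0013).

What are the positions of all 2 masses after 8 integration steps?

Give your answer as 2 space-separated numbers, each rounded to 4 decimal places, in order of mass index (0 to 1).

Step 0: x=[4.0000 10.0000] v=[0.0000 0.0000]
Step 1: x=[4.0800 9.9200] v=[0.4000 -0.4000]
Step 2: x=[4.2304 9.7664] v=[0.7520 -0.7680]
Step 3: x=[4.4330 9.5514] v=[1.0131 -1.0752]
Step 4: x=[4.6630 9.2916] v=[1.1502 -1.2989]
Step 5: x=[4.8917 9.0067] v=[1.1433 -1.4246]
Step 6: x=[5.0893 8.7172] v=[0.9880 -1.4476]
Step 7: x=[5.2284 8.4426] v=[0.6957 -1.3732]
Step 8: x=[5.2870 8.1994] v=[0.2929 -1.2160]

Answer: 5.2870 8.1994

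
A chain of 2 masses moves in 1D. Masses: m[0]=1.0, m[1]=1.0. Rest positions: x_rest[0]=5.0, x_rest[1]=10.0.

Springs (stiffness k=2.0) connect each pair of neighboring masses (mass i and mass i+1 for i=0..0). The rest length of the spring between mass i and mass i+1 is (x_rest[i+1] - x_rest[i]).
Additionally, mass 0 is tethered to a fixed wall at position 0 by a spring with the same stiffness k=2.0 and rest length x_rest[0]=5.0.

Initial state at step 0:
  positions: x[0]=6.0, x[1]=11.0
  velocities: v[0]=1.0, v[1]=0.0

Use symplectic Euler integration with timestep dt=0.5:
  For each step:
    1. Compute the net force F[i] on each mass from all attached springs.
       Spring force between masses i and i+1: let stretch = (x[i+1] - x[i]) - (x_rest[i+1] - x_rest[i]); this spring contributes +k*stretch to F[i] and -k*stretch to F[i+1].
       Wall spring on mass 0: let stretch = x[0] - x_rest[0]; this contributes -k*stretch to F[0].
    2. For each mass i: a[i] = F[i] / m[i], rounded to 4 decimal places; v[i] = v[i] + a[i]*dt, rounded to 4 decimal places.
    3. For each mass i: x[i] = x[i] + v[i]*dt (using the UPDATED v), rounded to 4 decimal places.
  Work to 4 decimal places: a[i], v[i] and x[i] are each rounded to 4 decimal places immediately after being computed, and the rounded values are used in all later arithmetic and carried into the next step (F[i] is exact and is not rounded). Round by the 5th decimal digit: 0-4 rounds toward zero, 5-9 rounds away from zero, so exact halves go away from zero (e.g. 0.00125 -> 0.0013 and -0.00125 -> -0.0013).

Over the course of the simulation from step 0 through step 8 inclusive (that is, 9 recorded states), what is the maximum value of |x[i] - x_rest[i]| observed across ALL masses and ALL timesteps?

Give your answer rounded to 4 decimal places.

Answer: 1.1406

Derivation:
Step 0: x=[6.0000 11.0000] v=[1.0000 0.0000]
Step 1: x=[6.0000 11.0000] v=[0.0000 0.0000]
Step 2: x=[5.5000 11.0000] v=[-1.0000 0.0000]
Step 3: x=[5.0000 10.7500] v=[-1.0000 -0.5000]
Step 4: x=[4.8750 10.1250] v=[-0.2500 -1.2500]
Step 5: x=[4.9375 9.3750] v=[0.1250 -1.5000]
Step 6: x=[4.7500 8.9063] v=[-0.3750 -0.9375]
Step 7: x=[4.2657 8.8594] v=[-0.9687 -0.0938]
Step 8: x=[3.9454 9.0157] v=[-0.6407 0.3125]
Max displacement = 1.1406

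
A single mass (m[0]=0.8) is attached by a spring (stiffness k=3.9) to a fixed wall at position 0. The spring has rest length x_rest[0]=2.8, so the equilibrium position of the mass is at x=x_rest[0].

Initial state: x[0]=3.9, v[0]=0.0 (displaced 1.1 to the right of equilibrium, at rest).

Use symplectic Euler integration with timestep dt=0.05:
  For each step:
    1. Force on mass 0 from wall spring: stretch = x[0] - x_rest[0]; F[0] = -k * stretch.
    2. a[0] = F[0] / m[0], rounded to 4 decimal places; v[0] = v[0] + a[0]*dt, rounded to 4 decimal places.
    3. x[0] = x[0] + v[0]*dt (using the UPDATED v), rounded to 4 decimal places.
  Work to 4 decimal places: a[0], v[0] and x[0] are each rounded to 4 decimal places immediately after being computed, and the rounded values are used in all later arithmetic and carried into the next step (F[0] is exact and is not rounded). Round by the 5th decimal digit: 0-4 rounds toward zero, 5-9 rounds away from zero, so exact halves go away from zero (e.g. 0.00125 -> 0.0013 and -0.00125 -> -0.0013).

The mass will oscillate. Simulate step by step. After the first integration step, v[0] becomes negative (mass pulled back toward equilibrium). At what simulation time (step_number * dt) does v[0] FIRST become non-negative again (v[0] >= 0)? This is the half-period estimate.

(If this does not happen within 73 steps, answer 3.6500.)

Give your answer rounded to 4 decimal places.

Step 0: x=[3.9000] v=[0.0000]
Step 1: x=[3.8866] v=[-0.2681]
Step 2: x=[3.8600] v=[-0.5330]
Step 3: x=[3.8204] v=[-0.7914]
Step 4: x=[3.7684] v=[-1.0401]
Step 5: x=[3.7046] v=[-1.2762]
Step 6: x=[3.6298] v=[-1.4967]
Step 7: x=[3.5449] v=[-1.6990]
Step 8: x=[3.4509] v=[-1.8806]
Step 9: x=[3.3489] v=[-2.0393]
Step 10: x=[3.2402] v=[-2.1731]
Step 11: x=[3.1262] v=[-2.2804]
Step 12: x=[3.0082] v=[-2.3599]
Step 13: x=[2.8877] v=[-2.4107]
Step 14: x=[2.7661] v=[-2.4321]
Step 15: x=[2.6449] v=[-2.4238]
Step 16: x=[2.5256] v=[-2.3860]
Step 17: x=[2.4096] v=[-2.3191]
Step 18: x=[2.2984] v=[-2.2239]
Step 19: x=[2.1933] v=[-2.1016]
Step 20: x=[2.0956] v=[-1.9537]
Step 21: x=[2.0065] v=[-1.7820]
Step 22: x=[1.9271] v=[-1.5886]
Step 23: x=[1.8583] v=[-1.3758]
Step 24: x=[1.8010] v=[-1.1463]
Step 25: x=[1.7559] v=[-0.9028]
Step 26: x=[1.7235] v=[-0.6483]
Step 27: x=[1.7042] v=[-0.3859]
Step 28: x=[1.6983] v=[-0.1188]
Step 29: x=[1.7058] v=[0.1497]
First v>=0 after going negative at step 29, time=1.4500

Answer: 1.4500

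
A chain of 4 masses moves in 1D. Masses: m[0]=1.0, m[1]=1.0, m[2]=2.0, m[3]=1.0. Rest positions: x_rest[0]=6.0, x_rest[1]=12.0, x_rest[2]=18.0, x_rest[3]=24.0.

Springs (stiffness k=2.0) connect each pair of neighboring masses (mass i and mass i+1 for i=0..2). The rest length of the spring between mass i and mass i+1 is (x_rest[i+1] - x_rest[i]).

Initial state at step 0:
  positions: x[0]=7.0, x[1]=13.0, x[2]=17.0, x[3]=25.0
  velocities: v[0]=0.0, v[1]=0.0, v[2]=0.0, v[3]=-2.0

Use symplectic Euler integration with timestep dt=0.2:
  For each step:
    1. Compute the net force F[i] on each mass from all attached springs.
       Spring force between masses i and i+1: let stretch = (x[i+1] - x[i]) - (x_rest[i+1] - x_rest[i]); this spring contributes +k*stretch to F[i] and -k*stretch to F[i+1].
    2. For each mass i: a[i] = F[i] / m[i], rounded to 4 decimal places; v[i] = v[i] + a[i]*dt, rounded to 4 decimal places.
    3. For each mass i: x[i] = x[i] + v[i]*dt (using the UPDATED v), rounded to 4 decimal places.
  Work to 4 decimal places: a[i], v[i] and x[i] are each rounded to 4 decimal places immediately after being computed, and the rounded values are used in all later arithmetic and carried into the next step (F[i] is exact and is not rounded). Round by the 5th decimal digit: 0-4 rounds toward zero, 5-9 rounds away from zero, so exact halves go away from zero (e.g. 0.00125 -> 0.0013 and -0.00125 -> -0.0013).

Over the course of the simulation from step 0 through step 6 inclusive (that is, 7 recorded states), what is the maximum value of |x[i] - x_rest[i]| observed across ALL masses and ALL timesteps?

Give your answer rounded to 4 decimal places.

Answer: 2.3595

Derivation:
Step 0: x=[7.0000 13.0000 17.0000 25.0000] v=[0.0000 0.0000 0.0000 -2.0000]
Step 1: x=[7.0000 12.8400 17.1600 24.4400] v=[0.0000 -0.8000 0.8000 -2.8000]
Step 2: x=[6.9872 12.5584 17.4384 23.7776] v=[-0.0640 -1.4080 1.3920 -3.3120]
Step 3: x=[6.9401 12.2215 17.7752 23.0881] v=[-0.2355 -1.6845 1.6838 -3.4477]
Step 4: x=[6.8355 11.9064 18.1023 22.4535] v=[-0.5229 -1.5756 1.6356 -3.1729]
Step 5: x=[6.6566 11.6813 18.3556 21.9508] v=[-0.8945 -1.1256 1.2667 -2.5134]
Step 6: x=[6.3997 11.5881 18.4858 21.6405] v=[-1.2846 -0.4658 0.6509 -1.5515]
Max displacement = 2.3595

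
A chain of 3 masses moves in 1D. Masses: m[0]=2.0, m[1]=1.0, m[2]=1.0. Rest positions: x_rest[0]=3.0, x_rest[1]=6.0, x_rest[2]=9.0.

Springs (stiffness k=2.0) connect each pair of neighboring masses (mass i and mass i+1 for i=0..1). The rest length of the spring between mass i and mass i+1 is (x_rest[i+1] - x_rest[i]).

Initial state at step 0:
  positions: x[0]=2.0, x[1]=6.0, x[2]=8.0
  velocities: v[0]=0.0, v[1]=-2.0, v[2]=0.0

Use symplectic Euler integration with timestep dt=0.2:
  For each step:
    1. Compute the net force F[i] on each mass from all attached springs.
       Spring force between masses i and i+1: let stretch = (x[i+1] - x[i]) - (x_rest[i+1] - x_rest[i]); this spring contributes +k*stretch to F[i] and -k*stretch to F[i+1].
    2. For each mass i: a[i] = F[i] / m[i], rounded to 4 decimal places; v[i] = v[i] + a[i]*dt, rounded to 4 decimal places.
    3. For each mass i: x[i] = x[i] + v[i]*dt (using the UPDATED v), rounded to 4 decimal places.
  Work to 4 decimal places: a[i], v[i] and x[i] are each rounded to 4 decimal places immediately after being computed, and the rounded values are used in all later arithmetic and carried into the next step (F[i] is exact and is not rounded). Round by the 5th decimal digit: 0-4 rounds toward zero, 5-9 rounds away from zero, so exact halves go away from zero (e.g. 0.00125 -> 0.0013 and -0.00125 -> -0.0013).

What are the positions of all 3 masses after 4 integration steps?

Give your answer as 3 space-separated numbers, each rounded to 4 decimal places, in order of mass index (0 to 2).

Step 0: x=[2.0000 6.0000 8.0000] v=[0.0000 -2.0000 0.0000]
Step 1: x=[2.0400 5.4400 8.0800] v=[0.2000 -2.8000 0.4000]
Step 2: x=[2.0960 4.8192 8.1888] v=[0.2800 -3.1040 0.5440]
Step 3: x=[2.1409 4.2501 8.2680] v=[0.2246 -2.8454 0.3962]
Step 4: x=[2.1502 3.8337 8.2658] v=[0.0464 -2.0819 -0.0110]

Answer: 2.1502 3.8337 8.2658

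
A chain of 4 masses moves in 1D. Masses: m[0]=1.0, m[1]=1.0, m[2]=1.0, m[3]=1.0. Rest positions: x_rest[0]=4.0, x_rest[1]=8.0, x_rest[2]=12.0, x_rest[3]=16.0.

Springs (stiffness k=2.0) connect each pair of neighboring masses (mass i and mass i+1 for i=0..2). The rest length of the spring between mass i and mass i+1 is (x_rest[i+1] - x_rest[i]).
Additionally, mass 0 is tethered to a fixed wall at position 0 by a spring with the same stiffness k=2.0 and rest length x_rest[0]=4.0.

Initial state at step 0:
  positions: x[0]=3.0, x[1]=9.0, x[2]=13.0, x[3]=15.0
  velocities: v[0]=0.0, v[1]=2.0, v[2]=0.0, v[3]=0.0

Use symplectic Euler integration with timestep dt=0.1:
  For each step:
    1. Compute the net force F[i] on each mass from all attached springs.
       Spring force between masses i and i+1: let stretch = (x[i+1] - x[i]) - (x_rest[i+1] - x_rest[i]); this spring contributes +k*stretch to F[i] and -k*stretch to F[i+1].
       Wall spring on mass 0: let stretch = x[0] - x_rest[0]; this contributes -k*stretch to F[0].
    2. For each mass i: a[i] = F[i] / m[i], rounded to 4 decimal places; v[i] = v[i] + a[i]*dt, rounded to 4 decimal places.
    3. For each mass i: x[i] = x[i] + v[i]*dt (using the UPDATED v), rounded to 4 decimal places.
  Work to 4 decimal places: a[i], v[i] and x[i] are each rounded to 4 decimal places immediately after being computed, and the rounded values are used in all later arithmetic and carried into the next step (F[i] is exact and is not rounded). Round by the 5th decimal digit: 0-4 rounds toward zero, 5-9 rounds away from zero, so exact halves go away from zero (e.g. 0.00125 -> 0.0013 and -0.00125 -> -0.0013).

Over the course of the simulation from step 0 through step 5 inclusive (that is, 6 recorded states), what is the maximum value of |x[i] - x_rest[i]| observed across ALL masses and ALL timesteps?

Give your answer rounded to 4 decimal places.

Answer: 1.3521

Derivation:
Step 0: x=[3.0000 9.0000 13.0000 15.0000] v=[0.0000 2.0000 0.0000 0.0000]
Step 1: x=[3.0600 9.1600 12.9600 15.0400] v=[0.6000 1.6000 -0.4000 0.4000]
Step 2: x=[3.1808 9.2740 12.8856 15.1184] v=[1.2080 1.1400 -0.7440 0.7840]
Step 3: x=[3.3599 9.3384 12.7836 15.2321] v=[1.7905 0.6437 -1.0198 1.1374]
Step 4: x=[3.5913 9.3521 12.6617 15.3769] v=[2.3142 0.1370 -1.2191 1.4477]
Step 5: x=[3.8661 9.3168 12.5279 15.5474] v=[2.7481 -0.3532 -1.3380 1.7047]
Max displacement = 1.3521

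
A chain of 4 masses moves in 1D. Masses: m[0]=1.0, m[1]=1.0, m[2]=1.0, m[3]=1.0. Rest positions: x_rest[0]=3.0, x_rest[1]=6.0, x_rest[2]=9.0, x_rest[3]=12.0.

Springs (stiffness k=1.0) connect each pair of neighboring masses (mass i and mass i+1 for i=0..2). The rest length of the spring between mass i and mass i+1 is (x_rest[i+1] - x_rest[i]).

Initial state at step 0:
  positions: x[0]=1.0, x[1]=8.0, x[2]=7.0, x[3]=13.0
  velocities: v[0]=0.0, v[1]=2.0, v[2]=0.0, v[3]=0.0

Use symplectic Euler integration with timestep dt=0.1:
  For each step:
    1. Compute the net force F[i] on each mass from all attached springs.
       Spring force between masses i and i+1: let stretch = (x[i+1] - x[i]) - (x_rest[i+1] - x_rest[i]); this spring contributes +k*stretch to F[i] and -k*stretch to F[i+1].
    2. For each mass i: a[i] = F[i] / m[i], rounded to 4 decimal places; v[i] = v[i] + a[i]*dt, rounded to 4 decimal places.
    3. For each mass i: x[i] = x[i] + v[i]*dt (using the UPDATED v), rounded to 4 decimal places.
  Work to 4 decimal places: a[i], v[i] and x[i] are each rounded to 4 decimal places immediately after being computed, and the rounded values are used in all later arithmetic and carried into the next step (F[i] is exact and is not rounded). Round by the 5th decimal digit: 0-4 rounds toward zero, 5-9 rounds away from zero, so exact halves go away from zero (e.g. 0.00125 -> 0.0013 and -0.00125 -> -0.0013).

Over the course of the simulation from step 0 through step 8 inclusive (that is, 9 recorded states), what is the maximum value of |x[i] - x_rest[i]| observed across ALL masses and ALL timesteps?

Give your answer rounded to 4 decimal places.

Step 0: x=[1.0000 8.0000 7.0000 13.0000] v=[0.0000 2.0000 0.0000 0.0000]
Step 1: x=[1.0400 8.1200 7.0700 12.9700] v=[0.4000 1.2000 0.7000 -0.3000]
Step 2: x=[1.1208 8.1587 7.2095 12.9110] v=[0.8080 0.3870 1.3950 -0.5900]
Step 3: x=[1.2420 8.1175 7.4155 12.8250] v=[1.2118 -0.4117 2.0601 -0.8602]
Step 4: x=[1.4019 8.0006 7.6826 12.7149] v=[1.5994 -1.1695 2.6713 -1.1012]
Step 5: x=[1.5978 7.8145 8.0032 12.5845] v=[1.9593 -1.8612 3.2063 -1.3044]
Step 6: x=[1.8259 7.5681 8.3678 12.4383] v=[2.2810 -2.4640 3.6456 -1.4625]
Step 7: x=[2.0814 7.2723 8.7651 12.2813] v=[2.5552 -2.9583 3.9727 -1.5696]
Step 8: x=[2.3588 6.9395 9.1826 12.1192] v=[2.7743 -3.3281 4.1750 -1.6212]
Max displacement = 2.1587

Answer: 2.1587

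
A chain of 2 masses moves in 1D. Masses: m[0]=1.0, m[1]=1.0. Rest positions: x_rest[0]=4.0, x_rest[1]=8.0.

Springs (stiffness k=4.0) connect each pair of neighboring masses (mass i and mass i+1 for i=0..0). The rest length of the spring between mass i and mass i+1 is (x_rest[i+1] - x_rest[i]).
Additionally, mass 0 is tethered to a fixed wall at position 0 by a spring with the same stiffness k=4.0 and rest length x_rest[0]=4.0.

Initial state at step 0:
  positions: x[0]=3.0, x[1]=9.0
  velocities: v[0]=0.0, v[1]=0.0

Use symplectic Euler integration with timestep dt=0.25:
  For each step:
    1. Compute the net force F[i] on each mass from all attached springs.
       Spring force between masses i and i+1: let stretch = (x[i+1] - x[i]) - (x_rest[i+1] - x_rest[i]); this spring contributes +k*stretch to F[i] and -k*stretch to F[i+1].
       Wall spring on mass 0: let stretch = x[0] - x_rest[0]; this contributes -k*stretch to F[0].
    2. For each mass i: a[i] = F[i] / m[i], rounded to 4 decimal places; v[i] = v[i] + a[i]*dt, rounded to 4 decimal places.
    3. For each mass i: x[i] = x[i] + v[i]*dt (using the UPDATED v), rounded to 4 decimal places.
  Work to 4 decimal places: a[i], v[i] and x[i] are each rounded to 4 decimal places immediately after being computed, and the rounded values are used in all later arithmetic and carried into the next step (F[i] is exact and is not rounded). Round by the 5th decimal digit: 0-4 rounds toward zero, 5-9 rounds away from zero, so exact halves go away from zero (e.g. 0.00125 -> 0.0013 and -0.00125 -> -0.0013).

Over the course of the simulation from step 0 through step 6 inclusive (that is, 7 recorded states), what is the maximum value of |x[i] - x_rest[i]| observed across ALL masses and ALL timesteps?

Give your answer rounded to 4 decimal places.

Step 0: x=[3.0000 9.0000] v=[0.0000 0.0000]
Step 1: x=[3.7500 8.5000] v=[3.0000 -2.0000]
Step 2: x=[4.7500 7.8125] v=[4.0000 -2.7500]
Step 3: x=[5.3281 7.3594] v=[2.3125 -1.8125]
Step 4: x=[5.0820 7.3985] v=[-0.9843 0.1562]
Step 5: x=[4.1446 7.8584] v=[-3.7498 1.8397]
Step 6: x=[3.0995 8.3899] v=[-4.1806 2.1259]
Max displacement = 1.3281

Answer: 1.3281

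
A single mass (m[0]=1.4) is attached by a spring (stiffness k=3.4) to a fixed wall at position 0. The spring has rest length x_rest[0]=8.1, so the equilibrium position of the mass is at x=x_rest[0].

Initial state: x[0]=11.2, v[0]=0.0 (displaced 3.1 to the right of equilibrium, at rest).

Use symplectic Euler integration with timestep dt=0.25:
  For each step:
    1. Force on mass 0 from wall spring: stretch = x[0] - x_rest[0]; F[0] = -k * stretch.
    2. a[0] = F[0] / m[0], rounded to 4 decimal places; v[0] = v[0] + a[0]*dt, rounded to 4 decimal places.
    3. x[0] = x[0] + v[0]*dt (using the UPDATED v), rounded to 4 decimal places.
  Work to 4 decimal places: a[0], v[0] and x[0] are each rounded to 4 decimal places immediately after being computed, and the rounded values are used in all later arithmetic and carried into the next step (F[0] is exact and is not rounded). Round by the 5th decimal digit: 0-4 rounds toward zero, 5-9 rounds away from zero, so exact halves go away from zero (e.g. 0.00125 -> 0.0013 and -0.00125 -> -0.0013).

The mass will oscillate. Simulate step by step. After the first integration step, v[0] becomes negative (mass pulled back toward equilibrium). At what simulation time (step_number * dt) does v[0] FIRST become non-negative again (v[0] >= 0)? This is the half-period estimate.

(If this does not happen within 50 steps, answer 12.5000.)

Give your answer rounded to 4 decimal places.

Answer: 2.2500

Derivation:
Step 0: x=[11.2000] v=[0.0000]
Step 1: x=[10.7295] v=[-1.8822]
Step 2: x=[9.8598] v=[-3.4787]
Step 3: x=[8.7230] v=[-4.5472]
Step 4: x=[7.4916] v=[-4.9255]
Step 5: x=[6.3526] v=[-4.5561]
Step 6: x=[5.4788] v=[-3.4952]
Step 7: x=[5.0029] v=[-1.9038]
Step 8: x=[4.9971] v=[-0.0234]
Step 9: x=[5.4622] v=[1.8605]
First v>=0 after going negative at step 9, time=2.2500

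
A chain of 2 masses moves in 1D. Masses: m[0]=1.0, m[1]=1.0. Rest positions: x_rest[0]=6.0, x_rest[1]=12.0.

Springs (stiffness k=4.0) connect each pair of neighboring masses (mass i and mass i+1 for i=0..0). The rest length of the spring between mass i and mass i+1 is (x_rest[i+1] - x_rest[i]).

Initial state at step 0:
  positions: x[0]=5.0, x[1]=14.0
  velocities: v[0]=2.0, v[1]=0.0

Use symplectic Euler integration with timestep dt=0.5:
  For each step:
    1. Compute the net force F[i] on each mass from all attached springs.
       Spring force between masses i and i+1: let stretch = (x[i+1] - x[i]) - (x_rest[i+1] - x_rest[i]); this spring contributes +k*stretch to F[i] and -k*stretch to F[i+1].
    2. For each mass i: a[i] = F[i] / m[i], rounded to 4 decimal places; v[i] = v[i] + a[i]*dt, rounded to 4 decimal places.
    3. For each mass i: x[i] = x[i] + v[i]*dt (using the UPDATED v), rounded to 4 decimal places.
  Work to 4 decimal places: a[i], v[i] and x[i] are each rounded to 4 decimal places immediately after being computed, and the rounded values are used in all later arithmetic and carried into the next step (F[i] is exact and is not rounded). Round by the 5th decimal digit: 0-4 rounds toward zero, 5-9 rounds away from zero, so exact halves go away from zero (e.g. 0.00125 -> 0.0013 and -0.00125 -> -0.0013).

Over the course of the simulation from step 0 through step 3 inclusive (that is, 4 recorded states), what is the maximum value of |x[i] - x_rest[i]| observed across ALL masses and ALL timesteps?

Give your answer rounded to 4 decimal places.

Step 0: x=[5.0000 14.0000] v=[2.0000 0.0000]
Step 1: x=[9.0000 11.0000] v=[8.0000 -6.0000]
Step 2: x=[9.0000 12.0000] v=[0.0000 2.0000]
Step 3: x=[6.0000 16.0000] v=[-6.0000 8.0000]
Max displacement = 4.0000

Answer: 4.0000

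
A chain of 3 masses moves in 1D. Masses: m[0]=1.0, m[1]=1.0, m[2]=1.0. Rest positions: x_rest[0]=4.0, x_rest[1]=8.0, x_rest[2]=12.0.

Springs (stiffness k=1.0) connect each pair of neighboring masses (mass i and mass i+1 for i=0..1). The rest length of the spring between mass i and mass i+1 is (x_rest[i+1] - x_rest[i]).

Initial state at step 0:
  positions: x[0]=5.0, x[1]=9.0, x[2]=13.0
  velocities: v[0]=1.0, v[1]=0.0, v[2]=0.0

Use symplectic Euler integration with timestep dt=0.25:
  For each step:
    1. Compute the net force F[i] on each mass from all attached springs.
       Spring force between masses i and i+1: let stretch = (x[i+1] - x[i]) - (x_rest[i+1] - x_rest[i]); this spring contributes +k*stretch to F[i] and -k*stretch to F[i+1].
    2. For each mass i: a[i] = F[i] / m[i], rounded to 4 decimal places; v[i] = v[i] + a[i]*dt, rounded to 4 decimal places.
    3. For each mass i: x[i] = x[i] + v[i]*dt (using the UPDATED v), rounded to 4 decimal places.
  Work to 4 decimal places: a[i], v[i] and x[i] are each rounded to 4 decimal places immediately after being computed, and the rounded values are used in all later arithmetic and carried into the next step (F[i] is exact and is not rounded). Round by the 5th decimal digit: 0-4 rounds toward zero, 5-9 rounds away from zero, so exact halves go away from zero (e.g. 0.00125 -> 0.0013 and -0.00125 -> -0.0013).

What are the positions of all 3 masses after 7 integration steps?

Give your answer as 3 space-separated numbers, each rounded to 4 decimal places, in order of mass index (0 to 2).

Answer: 6.0874 9.5665 13.0965

Derivation:
Step 0: x=[5.0000 9.0000 13.0000] v=[1.0000 0.0000 0.0000]
Step 1: x=[5.2500 9.0000 13.0000] v=[1.0000 0.0000 0.0000]
Step 2: x=[5.4844 9.0156 13.0000] v=[0.9375 0.0625 0.0000]
Step 3: x=[5.6895 9.0596 13.0010] v=[0.8203 0.1758 0.0039]
Step 4: x=[5.8552 9.1393 13.0057] v=[0.6628 0.3186 0.0186]
Step 5: x=[5.9762 9.2554 13.0187] v=[0.4838 0.4642 0.0520]
Step 6: x=[6.0521 9.4017 13.0465] v=[0.3036 0.5852 0.1112]
Step 7: x=[6.0874 9.5665 13.0965] v=[0.1410 0.6590 0.2000]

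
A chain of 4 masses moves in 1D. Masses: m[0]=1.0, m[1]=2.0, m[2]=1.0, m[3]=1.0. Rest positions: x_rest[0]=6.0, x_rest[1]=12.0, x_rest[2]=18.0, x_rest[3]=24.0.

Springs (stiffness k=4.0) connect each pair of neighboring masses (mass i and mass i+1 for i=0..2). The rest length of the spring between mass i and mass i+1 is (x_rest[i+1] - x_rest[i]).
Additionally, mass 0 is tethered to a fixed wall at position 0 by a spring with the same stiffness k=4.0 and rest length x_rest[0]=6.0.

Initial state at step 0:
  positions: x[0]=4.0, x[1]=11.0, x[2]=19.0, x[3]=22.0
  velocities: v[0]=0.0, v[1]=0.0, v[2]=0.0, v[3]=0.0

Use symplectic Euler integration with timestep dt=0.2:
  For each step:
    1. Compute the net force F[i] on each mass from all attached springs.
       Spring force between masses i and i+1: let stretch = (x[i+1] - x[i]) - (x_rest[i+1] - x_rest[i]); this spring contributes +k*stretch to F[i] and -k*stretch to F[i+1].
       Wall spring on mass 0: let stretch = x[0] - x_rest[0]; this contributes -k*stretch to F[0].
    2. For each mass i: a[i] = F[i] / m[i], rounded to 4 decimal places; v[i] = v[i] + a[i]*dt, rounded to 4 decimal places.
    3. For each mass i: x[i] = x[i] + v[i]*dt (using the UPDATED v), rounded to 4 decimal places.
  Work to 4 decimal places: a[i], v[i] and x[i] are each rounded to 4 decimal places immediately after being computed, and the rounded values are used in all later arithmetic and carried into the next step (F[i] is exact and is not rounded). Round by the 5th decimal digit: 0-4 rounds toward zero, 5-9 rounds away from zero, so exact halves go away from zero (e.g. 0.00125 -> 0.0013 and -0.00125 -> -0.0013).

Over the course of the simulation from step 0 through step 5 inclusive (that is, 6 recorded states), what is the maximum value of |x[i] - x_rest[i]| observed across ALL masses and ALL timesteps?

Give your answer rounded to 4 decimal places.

Step 0: x=[4.0000 11.0000 19.0000 22.0000] v=[0.0000 0.0000 0.0000 0.0000]
Step 1: x=[4.4800 11.0800 18.2000 22.4800] v=[2.4000 0.4000 -4.0000 2.4000]
Step 2: x=[5.2992 11.2016 16.9456 23.2352] v=[4.0960 0.6080 -6.2720 3.7760]
Step 3: x=[6.2149 11.3105 15.7785 23.9441] v=[4.5786 0.5446 -5.8355 3.5443]
Step 4: x=[6.9515 11.3692 15.2030 24.3065] v=[3.6832 0.2936 -2.8774 1.8118]
Step 5: x=[7.2827 11.3812 15.4707 24.1723] v=[1.6562 0.0600 1.3384 -0.6710]
Max displacement = 2.7970

Answer: 2.7970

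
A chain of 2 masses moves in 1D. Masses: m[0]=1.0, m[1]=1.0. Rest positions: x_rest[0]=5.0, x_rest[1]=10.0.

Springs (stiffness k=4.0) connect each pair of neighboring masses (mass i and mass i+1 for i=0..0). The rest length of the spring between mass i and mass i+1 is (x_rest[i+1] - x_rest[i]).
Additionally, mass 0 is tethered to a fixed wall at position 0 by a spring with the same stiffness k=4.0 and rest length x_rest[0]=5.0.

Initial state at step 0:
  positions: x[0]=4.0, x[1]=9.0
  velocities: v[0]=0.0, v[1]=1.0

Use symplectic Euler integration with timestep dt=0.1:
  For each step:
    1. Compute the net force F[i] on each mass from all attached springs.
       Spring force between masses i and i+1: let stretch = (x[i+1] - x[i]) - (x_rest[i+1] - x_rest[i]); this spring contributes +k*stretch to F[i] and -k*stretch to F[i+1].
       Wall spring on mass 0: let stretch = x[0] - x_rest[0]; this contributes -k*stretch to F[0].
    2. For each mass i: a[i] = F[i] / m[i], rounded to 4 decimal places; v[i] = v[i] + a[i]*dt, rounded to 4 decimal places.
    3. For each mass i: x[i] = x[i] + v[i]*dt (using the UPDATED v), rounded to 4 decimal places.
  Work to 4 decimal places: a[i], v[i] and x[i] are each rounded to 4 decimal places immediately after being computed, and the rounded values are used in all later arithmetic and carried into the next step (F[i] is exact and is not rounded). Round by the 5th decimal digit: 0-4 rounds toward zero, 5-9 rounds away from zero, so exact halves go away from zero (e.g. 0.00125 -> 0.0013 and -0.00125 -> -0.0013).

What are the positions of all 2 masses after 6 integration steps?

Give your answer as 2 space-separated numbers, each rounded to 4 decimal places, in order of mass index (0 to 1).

Answer: 4.7563 9.5735

Derivation:
Step 0: x=[4.0000 9.0000] v=[0.0000 1.0000]
Step 1: x=[4.0400 9.1000] v=[0.4000 1.0000]
Step 2: x=[4.1208 9.1976] v=[0.8080 0.9760]
Step 3: x=[4.2398 9.2921] v=[1.1904 0.9453]
Step 4: x=[4.3913 9.3845] v=[1.5154 0.9244]
Step 5: x=[4.5669 9.4772] v=[1.7562 0.9271]
Step 6: x=[4.7563 9.5735] v=[1.8936 0.9630]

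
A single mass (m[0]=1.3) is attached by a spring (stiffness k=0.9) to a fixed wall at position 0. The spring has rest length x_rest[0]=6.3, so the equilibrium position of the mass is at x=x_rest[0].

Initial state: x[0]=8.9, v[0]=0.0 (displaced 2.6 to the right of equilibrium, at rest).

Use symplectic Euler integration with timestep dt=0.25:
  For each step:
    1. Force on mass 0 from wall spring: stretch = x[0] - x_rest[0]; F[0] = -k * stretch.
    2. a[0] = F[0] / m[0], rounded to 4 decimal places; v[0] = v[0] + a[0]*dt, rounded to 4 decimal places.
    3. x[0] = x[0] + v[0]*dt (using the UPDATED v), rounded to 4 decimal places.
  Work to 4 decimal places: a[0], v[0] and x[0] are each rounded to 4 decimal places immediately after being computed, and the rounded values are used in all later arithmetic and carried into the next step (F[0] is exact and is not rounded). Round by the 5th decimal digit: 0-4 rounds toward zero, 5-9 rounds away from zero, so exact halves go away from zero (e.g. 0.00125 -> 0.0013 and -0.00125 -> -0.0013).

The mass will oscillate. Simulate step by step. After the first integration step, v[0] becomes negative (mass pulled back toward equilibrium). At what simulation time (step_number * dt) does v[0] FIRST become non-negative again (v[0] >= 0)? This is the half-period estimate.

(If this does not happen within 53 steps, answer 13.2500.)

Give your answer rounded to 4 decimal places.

Answer: 4.0000

Derivation:
Step 0: x=[8.9000] v=[0.0000]
Step 1: x=[8.7875] v=[-0.4500]
Step 2: x=[8.5674] v=[-0.8805]
Step 3: x=[8.2492] v=[-1.2729]
Step 4: x=[7.8466] v=[-1.6103]
Step 5: x=[7.3771] v=[-1.8780]
Step 6: x=[6.8610] v=[-2.0644]
Step 7: x=[6.3206] v=[-2.1615]
Step 8: x=[5.7793] v=[-2.1651]
Step 9: x=[5.2606] v=[-2.0750]
Step 10: x=[4.7868] v=[-1.8951]
Step 11: x=[4.3785] v=[-1.6332]
Step 12: x=[4.0534] v=[-1.3006]
Step 13: x=[3.8255] v=[-0.9118]
Step 14: x=[3.7046] v=[-0.4835]
Step 15: x=[3.6960] v=[-0.0343]
Step 16: x=[3.8001] v=[0.4164]
First v>=0 after going negative at step 16, time=4.0000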